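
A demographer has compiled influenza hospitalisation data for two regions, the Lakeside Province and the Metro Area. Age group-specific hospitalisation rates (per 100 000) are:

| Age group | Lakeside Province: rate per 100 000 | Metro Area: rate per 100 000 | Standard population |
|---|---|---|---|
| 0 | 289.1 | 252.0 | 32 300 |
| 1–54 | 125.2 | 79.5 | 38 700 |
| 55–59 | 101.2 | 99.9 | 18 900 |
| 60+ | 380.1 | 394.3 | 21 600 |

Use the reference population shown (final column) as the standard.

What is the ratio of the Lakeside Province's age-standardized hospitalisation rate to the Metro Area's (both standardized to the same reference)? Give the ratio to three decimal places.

1.124

Standard total = 111 500; weights = 0.2897, 0.3471, 0.1695, 0.1937.
The Lakeside Province: 0.2897×289.1 + 0.3471×125.2 + 0.1695×101.2 + 0.1937×380.1 = 217.9911 per 100 000.
The Metro Area: 0.2897×252.0 + 0.3471×79.5 + 0.1695×99.9 + 0.1937×394.3 = 193.9125 per 100 000.
Ratio = 217.9911 ÷ 193.9125 = 1.12417.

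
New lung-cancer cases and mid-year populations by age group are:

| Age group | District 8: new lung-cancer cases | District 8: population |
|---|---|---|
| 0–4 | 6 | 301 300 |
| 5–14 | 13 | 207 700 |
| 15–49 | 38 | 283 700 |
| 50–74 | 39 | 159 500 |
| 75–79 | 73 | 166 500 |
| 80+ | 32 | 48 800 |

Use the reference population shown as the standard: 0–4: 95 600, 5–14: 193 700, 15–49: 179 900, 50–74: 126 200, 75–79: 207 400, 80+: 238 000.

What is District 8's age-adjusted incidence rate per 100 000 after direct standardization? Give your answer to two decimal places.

Age-specific rates per 100 000 for District 8: 1.99, 6.26, 13.39, 24.45, 43.84, 65.57.
Standard total = 1 040 800; weights = 0.0919, 0.1861, 0.1728, 0.1213, 0.1993, 0.2287.
Standardized rate: 0.0919×1.99 + 0.1861×6.26 + 0.1728×13.39 + 0.1213×24.45 + 0.1993×43.84 + 0.2287×65.57 = 30.3593 per 100 000.

30.36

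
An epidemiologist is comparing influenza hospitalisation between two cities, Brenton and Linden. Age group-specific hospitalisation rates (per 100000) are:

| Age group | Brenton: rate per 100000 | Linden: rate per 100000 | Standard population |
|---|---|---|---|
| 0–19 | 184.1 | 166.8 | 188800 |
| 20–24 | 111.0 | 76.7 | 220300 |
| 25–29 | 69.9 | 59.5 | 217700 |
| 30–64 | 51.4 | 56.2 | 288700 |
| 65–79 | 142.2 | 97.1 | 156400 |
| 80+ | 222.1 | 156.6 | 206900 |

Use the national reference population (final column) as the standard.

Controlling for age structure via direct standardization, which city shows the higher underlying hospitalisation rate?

Standard total = 1278800; weights = 0.1476, 0.1723, 0.1702, 0.2258, 0.1223, 0.1618.
Brenton: 0.1476×184.1 + 0.1723×111.0 + 0.1702×69.9 + 0.2258×51.4 + 0.1223×142.2 + 0.1618×222.1 = 123.1313 per 100000.
Linden: 0.1476×166.8 + 0.1723×76.7 + 0.1702×59.5 + 0.2258×56.2 + 0.1223×97.1 + 0.1618×156.6 = 97.8683 per 100000.

Brenton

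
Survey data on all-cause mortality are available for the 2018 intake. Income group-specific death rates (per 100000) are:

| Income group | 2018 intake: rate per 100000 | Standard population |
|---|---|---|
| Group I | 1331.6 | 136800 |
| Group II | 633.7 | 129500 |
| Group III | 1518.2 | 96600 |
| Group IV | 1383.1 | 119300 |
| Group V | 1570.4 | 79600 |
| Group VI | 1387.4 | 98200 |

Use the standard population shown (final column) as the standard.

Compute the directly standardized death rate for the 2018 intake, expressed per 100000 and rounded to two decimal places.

1268.39

Standard total = 660000; weights = 0.2073, 0.1962, 0.1464, 0.1808, 0.1206, 0.1488.
Standardized rate: 0.2073×1331.6 + 0.1962×633.7 + 0.1464×1518.2 + 0.1808×1383.1 + 0.1206×1570.4 + 0.1488×1387.4 = 1268.3871 per 100000.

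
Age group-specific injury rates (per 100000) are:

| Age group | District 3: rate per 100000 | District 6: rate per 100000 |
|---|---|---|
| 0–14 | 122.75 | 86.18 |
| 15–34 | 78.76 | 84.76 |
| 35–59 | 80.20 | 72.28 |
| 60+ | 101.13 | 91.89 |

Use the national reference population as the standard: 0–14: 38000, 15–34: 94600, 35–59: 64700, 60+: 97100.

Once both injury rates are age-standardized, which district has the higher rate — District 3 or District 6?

Standard total = 294400; weights = 0.1291, 0.3213, 0.2198, 0.3298.
District 3: 0.1291×122.75 + 0.3213×78.76 + 0.2198×80.20 + 0.3298×101.13 = 92.1327 per 100000.
District 6: 0.1291×86.18 + 0.3213×84.76 + 0.2198×72.28 + 0.3298×91.89 = 84.5522 per 100000.

District 3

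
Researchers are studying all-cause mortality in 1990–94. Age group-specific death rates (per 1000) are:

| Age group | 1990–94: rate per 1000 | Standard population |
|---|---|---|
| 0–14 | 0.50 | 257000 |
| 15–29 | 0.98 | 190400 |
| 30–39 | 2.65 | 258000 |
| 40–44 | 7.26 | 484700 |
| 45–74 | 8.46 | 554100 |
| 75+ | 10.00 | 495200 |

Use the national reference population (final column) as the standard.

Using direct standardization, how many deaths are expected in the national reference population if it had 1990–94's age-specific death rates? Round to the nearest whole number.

Expected deaths = Σ (standard pop × age-specific rate ÷ 1000)
= 257000×0.50/1000 + 190400×0.98/1000 + 258000×2.65/1000 + 484700×7.26/1000 + 554100×8.46/1000 + 495200×10.00/1000
= 128.50 + 186.59 + 683.70 + 3518.92 + 4687.69 + 4952.00 = 14157.40.

14157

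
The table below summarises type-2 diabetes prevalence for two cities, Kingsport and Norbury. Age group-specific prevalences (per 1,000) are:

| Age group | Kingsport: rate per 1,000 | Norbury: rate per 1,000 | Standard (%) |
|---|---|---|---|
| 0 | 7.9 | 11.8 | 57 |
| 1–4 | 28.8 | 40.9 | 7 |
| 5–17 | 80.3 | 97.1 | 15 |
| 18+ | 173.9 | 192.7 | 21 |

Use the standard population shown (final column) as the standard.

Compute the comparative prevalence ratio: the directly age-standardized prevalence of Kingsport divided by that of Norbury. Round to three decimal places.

Standard weights: 0.57, 0.07, 0.15, 0.21.
Kingsport: 0.5700×7.9 + 0.0700×28.8 + 0.1500×80.3 + 0.2100×173.9 = 55.0830 per 1,000.
Norbury: 0.5700×11.8 + 0.0700×40.9 + 0.1500×97.1 + 0.2100×192.7 = 64.6210 per 1,000.
Ratio = 55.0830 ÷ 64.6210 = 0.85240.

0.852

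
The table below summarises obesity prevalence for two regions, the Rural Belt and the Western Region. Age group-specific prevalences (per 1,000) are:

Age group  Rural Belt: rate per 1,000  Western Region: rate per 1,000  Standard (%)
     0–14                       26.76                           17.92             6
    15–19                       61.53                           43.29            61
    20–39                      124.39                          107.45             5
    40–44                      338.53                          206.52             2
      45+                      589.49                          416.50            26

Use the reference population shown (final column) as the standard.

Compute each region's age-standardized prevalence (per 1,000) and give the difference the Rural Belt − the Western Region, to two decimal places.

60.12

Standard weights: 0.06, 0.61, 0.05, 0.02, 0.26.
The Rural Belt: 0.0600×26.76 + 0.6100×61.53 + 0.0500×124.39 + 0.0200×338.53 + 0.2600×589.49 = 205.3964 per 1,000.
The Western Region: 0.0600×17.92 + 0.6100×43.29 + 0.0500×107.45 + 0.0200×206.52 + 0.2600×416.50 = 145.2750 per 1,000.
Difference = 205.3964 − 145.2750 = 60.1214.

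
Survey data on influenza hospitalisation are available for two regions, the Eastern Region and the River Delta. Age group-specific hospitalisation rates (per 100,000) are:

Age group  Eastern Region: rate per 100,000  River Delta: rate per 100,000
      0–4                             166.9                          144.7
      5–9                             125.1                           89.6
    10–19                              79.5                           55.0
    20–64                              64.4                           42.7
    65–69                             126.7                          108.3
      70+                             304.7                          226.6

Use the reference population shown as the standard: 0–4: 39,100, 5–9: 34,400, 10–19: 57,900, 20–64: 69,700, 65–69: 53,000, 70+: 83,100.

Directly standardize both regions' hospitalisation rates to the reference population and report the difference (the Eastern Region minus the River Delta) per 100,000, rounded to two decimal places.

37.03

Standard total = 337,200; weights = 0.1160, 0.1020, 0.1717, 0.2067, 0.1572, 0.2464.
The Eastern Region: 0.1160×166.9 + 0.1020×125.1 + 0.1717×79.5 + 0.2067×64.4 + 0.1572×126.7 + 0.2464×304.7 = 154.0825 per 100,000.
The River Delta: 0.1160×144.7 + 0.1020×89.6 + 0.1717×55.0 + 0.2067×42.7 + 0.1572×108.3 + 0.2464×226.6 = 117.0553 per 100,000.
Difference = 154.0825 − 117.0553 = 37.0272.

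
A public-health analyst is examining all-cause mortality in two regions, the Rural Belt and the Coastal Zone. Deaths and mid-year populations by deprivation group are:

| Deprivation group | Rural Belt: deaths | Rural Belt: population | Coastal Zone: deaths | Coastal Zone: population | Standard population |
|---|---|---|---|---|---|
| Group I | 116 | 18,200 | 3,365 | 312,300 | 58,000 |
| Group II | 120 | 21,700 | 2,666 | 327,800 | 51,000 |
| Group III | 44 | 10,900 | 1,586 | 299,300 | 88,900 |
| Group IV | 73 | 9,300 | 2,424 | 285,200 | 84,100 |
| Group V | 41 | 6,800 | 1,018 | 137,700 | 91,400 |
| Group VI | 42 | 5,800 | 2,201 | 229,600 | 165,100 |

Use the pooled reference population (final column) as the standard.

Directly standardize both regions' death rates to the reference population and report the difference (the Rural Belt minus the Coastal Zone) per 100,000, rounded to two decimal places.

Deprivation-specific rates per 100,000 for the Rural Belt: 637.36, 553.00, 403.67, 784.95, 602.94, 724.14.
For the Coastal Zone: 1077.49, 813.30, 529.90, 849.93, 739.29, 958.62.
Standard total = 538,500; weights = 0.1077, 0.0947, 0.1651, 0.1562, 0.1697, 0.3066.
The Rural Belt: 0.1077×637.36 + 0.0947×553.00 + 0.1651×403.67 + 0.1562×784.95 + 0.1697×602.94 + 0.3066×724.14 = 634.6035 per 100,000.
The Coastal Zone: 0.1077×1077.49 + 0.0947×813.30 + 0.1651×529.90 + 0.1562×849.93 + 0.1697×739.29 + 0.3066×958.62 = 832.6833 per 100,000.
Difference = 634.6035 − 832.6833 = -198.0797.

-198.08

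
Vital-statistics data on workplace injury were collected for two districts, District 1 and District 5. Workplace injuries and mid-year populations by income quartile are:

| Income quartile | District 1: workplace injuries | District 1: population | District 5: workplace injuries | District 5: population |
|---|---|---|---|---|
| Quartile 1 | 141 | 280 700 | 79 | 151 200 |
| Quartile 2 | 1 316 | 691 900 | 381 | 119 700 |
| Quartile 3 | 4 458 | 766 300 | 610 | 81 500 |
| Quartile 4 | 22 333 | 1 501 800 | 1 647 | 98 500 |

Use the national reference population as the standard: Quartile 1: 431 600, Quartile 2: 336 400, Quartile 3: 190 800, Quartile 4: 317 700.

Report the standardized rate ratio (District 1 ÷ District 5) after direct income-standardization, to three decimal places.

Income-specific rates per 10 000 for District 1: 5.02, 19.02, 58.18, 148.71.
For District 5: 5.22, 31.83, 74.85, 167.21.
Standard total = 1 276 500; weights = 0.3381, 0.2635, 0.1495, 0.2489.
District 1: 0.3381×5.02 + 0.2635×19.02 + 0.1495×58.18 + 0.2489×148.71 = 52.4174 per 10 000.
District 5: 0.3381×5.22 + 0.2635×31.83 + 0.1495×74.85 + 0.2489×167.21 = 62.9575 per 10 000.
Ratio = 52.4174 ÷ 62.9575 = 0.83258.

0.833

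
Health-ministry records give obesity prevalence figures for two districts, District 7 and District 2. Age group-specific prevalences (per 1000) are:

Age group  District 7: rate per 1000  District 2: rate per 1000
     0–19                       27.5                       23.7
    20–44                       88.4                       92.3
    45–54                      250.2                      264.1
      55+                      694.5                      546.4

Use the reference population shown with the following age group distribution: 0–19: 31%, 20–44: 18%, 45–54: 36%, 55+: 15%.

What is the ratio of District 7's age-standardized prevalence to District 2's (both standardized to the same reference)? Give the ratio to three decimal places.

1.088

Standard weights: 0.31, 0.18, 0.36, 0.15.
District 7: 0.3100×27.5 + 0.1800×88.4 + 0.3600×250.2 + 0.1500×694.5 = 218.6840 per 1000.
District 2: 0.3100×23.7 + 0.1800×92.3 + 0.3600×264.1 + 0.1500×546.4 = 200.9970 per 1000.
Ratio = 218.6840 ÷ 200.9970 = 1.08800.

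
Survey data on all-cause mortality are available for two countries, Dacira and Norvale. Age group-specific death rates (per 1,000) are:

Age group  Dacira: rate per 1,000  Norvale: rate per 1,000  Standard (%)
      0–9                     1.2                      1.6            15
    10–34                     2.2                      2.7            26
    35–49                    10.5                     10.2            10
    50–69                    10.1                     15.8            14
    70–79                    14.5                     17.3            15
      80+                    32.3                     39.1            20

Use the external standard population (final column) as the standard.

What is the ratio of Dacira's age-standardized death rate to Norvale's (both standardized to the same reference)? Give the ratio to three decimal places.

Standard weights: 0.15, 0.26, 0.10, 0.14, 0.15, 0.20.
Dacira: 0.1500×1.2 + 0.2600×2.2 + 0.1000×10.5 + 0.1400×10.1 + 0.1500×14.5 + 0.2000×32.3 = 11.8510 per 1,000.
Norvale: 0.1500×1.6 + 0.2600×2.7 + 0.1000×10.2 + 0.1400×15.8 + 0.1500×17.3 + 0.2000×39.1 = 14.5890 per 1,000.
Ratio = 11.8510 ÷ 14.5890 = 0.81232.

0.812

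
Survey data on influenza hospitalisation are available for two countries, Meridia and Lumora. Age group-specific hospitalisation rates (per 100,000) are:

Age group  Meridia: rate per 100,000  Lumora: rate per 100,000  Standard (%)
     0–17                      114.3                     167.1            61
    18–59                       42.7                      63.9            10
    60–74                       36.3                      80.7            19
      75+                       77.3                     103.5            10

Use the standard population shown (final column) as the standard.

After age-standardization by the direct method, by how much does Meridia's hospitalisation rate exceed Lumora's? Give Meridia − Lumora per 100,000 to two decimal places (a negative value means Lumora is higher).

Standard weights: 0.61, 0.10, 0.19, 0.10.
Meridia: 0.6100×114.3 + 0.1000×42.7 + 0.1900×36.3 + 0.1000×77.3 = 88.6200 per 100,000.
Lumora: 0.6100×167.1 + 0.1000×63.9 + 0.1900×80.7 + 0.1000×103.5 = 134.0040 per 100,000.
Difference = 88.6200 − 134.0040 = -45.3840.

-45.38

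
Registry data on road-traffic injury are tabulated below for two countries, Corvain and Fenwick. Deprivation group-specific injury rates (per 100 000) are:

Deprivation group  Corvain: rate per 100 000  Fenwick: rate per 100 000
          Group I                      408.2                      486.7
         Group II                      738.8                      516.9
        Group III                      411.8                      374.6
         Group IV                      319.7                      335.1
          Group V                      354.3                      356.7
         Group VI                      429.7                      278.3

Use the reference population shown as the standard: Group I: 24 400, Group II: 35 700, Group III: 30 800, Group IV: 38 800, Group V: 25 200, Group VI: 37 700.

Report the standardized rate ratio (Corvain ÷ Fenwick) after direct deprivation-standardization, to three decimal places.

Standard total = 192 600; weights = 0.1267, 0.1854, 0.1599, 0.2015, 0.1308, 0.1957.
Corvain: 0.1267×408.2 + 0.1854×738.8 + 0.1599×411.8 + 0.2015×319.7 + 0.1308×354.3 + 0.1957×429.7 = 449.3826 per 100 000.
Fenwick: 0.1267×486.7 + 0.1854×516.9 + 0.1599×374.6 + 0.2015×335.1 + 0.1308×356.7 + 0.1957×278.3 = 386.0287 per 100 000.
Ratio = 449.3826 ÷ 386.0287 = 1.16412.

1.164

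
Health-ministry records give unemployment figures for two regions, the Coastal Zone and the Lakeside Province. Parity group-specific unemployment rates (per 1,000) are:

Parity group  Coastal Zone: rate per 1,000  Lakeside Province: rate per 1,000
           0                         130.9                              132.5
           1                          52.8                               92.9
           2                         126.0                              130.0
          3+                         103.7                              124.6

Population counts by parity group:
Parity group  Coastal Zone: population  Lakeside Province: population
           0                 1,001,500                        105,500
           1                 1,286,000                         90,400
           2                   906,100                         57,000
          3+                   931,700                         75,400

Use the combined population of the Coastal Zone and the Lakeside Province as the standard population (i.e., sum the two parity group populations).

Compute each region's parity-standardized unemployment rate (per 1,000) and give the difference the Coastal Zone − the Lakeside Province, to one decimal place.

Combined standard total = 4,453,600; weights = 0.2486, 0.3091, 0.2163, 0.2261.
The Coastal Zone: 0.2486×130.9 + 0.3091×52.8 + 0.2163×126.0 + 0.2261×103.7 = 99.5525 per 1,000.
The Lakeside Province: 0.2486×132.5 + 0.3091×92.9 + 0.2163×130.0 + 0.2261×124.6 = 117.9344 per 1,000.
Difference = 99.5525 − 117.9344 = -18.3819.

-18.4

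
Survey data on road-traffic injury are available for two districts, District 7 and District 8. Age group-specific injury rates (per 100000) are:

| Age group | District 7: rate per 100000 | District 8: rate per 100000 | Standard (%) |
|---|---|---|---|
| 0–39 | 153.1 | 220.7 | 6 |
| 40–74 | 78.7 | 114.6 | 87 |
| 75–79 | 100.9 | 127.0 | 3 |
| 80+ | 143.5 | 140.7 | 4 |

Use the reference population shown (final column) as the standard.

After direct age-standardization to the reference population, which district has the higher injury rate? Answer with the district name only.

District 8

Standard weights: 0.06, 0.87, 0.03, 0.04.
District 7: 0.0600×153.1 + 0.8700×78.7 + 0.0300×100.9 + 0.0400×143.5 = 86.4220 per 100000.
District 8: 0.0600×220.7 + 0.8700×114.6 + 0.0300×127.0 + 0.0400×140.7 = 122.3820 per 100000.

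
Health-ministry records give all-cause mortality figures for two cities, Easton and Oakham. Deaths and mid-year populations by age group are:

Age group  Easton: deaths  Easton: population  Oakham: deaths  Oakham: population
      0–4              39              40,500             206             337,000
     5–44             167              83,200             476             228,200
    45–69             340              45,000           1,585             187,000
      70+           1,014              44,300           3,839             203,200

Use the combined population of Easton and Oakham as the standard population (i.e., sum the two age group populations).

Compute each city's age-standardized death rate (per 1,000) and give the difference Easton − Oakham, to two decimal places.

0.76

Age-specific rates per 1,000 for Easton: 0.963, 2.007, 7.556, 22.889.
For Oakham: 0.611, 2.086, 8.476, 18.893.
Combined standard total = 1,168,400; weights = 0.3231, 0.2665, 0.1986, 0.2118.
Easton: 0.3231×0.963 + 0.2665×2.007 + 0.1986×7.556 + 0.2118×22.889 = 7.1949 per 1,000.
Oakham: 0.3231×0.611 + 0.2665×2.086 + 0.1986×8.476 + 0.2118×18.893 = 6.4384 per 1,000.
Difference = 7.1949 − 6.4384 = 0.7565.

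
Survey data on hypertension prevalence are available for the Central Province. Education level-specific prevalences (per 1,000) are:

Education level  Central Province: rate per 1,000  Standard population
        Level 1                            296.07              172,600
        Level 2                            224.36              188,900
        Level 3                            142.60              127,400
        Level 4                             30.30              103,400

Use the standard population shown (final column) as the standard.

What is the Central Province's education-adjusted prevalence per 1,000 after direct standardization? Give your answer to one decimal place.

Standard total = 592,300; weights = 0.2914, 0.3189, 0.2151, 0.1746.
Standardized rate: 0.2914×296.07 + 0.3189×224.36 + 0.2151×142.60 + 0.1746×30.30 = 193.7929 per 1,000.

193.8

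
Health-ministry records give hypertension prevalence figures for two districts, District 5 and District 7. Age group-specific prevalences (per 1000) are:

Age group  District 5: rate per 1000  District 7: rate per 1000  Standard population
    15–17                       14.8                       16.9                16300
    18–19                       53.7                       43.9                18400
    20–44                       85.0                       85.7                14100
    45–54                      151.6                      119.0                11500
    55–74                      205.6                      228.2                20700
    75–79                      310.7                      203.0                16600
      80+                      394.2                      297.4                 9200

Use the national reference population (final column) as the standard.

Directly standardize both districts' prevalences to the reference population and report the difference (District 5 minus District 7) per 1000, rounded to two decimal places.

25.48

Standard total = 106800; weights = 0.1526, 0.1723, 0.1320, 0.1077, 0.1938, 0.1554, 0.0861.
District 5: 0.1526×14.8 + 0.1723×53.7 + 0.1320×85.0 + 0.1077×151.6 + 0.1938×205.6 + 0.1554×310.7 + 0.0861×394.2 = 161.1554 per 1000.
District 7: 0.1526×16.9 + 0.1723×43.9 + 0.1320×85.7 + 0.1077×119.0 + 0.1938×228.2 + 0.1554×203.0 + 0.0861×297.4 = 135.6715 per 1000.
Difference = 161.1554 − 135.6715 = 25.4839.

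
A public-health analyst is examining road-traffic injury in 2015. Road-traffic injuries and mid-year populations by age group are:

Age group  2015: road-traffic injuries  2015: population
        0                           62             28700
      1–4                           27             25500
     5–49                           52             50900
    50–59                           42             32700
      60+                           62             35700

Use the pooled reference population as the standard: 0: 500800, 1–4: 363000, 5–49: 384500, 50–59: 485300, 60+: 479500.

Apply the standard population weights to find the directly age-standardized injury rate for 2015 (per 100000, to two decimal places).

149.79

Age-specific rates per 100000 for 2015: 216.03, 105.88, 102.16, 128.44, 173.67.
Standard total = 2213100; weights = 0.2263, 0.1640, 0.1737, 0.2193, 0.2167.
Standardized rate: 0.2263×216.03 + 0.1640×105.88 + 0.1737×102.16 + 0.2193×128.44 + 0.2167×173.67 = 149.7942 per 100000.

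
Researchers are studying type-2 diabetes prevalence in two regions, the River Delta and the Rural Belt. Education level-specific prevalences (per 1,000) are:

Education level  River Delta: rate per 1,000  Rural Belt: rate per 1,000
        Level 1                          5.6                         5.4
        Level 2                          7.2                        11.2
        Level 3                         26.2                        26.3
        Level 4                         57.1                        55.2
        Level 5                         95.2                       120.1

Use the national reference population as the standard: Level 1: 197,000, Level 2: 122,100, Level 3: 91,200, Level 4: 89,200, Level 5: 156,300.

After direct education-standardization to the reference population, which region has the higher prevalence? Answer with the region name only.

Rural Belt

Standard total = 655,800; weights = 0.3004, 0.1862, 0.1391, 0.1360, 0.2383.
The River Delta: 0.3004×5.6 + 0.1862×7.2 + 0.1391×26.2 + 0.1360×57.1 + 0.2383×95.2 = 37.1224 per 1,000.
The Rural Belt: 0.3004×5.4 + 0.1862×11.2 + 0.1391×26.3 + 0.1360×55.2 + 0.2383×120.1 = 43.4970 per 1,000.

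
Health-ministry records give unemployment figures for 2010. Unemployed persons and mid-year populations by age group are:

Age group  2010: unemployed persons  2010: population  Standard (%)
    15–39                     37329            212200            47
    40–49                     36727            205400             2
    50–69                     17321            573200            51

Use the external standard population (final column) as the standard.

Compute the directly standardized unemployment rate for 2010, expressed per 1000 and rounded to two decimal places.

Age-specific rates per 1000 for 2010: 175.914, 178.807, 30.218.
Standard weights: 0.47, 0.02, 0.51.
Standardized rate: 0.4700×175.914 + 0.0200×178.807 + 0.5100×30.218 = 101.6671 per 1000.

101.67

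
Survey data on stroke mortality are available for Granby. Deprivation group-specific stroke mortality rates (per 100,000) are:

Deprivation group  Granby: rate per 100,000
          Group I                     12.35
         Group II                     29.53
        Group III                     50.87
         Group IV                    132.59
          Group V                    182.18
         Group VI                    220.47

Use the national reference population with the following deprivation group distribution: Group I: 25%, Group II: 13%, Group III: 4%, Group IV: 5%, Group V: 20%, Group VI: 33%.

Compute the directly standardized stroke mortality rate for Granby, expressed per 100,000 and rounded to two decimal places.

124.78

Standard weights: 0.25, 0.13, 0.04, 0.05, 0.20, 0.33.
Standardized rate: 0.2500×12.35 + 0.1300×29.53 + 0.0400×50.87 + 0.0500×132.59 + 0.2000×182.18 + 0.3300×220.47 = 124.7818 per 100,000.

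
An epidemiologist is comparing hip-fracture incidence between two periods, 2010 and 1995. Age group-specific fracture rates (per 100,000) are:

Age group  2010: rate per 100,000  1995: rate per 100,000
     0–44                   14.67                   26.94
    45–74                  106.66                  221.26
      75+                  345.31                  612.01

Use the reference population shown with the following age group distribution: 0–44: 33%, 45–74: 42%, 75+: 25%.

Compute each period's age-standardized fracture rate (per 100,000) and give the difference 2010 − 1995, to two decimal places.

-118.86

Standard weights: 0.33, 0.42, 0.25.
2010: 0.3300×14.67 + 0.4200×106.66 + 0.2500×345.31 = 135.9658 per 100,000.
1995: 0.3300×26.94 + 0.4200×221.26 + 0.2500×612.01 = 254.8219 per 100,000.
Difference = 135.9658 − 254.8219 = -118.8561.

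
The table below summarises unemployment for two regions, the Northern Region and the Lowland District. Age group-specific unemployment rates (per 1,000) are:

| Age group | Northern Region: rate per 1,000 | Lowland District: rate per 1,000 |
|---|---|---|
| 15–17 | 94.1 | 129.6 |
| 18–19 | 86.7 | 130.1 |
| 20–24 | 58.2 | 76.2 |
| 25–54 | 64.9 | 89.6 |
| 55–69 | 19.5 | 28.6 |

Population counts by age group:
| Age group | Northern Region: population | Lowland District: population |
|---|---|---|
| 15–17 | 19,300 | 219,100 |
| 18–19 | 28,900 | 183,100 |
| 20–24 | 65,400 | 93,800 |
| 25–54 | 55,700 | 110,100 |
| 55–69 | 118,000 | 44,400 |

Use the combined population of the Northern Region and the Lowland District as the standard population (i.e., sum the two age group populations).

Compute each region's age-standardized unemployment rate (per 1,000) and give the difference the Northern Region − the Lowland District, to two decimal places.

Combined standard total = 937,800; weights = 0.2542, 0.2261, 0.1698, 0.1768, 0.1732.
The Northern Region: 0.2542×94.1 + 0.2261×86.7 + 0.1698×58.2 + 0.1768×64.9 + 0.1732×19.5 = 68.2518 per 1,000.
The Lowland District: 0.2542×129.6 + 0.2261×130.1 + 0.1698×76.2 + 0.1768×89.6 + 0.1732×28.6 = 96.0857 per 1,000.
Difference = 68.2518 − 96.0857 = -27.8340.

-27.83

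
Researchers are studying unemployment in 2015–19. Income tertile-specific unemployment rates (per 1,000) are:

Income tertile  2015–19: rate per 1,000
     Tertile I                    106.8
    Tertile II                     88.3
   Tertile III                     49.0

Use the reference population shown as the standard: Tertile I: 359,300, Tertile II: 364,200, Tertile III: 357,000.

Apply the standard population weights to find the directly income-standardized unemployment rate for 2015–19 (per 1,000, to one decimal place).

81.5

Standard total = 1,080,500; weights = 0.3325, 0.3371, 0.3304.
Standardized rate: 0.3325×106.8 + 0.3371×88.3 + 0.3304×49.0 = 81.4670 per 1,000.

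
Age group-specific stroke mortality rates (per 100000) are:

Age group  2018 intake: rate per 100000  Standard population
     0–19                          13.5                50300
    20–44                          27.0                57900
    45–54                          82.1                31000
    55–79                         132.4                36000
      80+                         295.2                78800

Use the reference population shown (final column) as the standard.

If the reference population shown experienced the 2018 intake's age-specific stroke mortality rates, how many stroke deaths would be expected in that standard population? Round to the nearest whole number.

328

Expected stroke deaths = Σ (standard pop × age-specific rate ÷ 100000)
= 50300×13.5/100000 + 57900×27.0/100000 + 31000×82.1/100000 + 36000×132.4/100000 + 78800×295.2/100000
= 6.79 + 15.63 + 25.45 + 47.66 + 232.62 = 328.16.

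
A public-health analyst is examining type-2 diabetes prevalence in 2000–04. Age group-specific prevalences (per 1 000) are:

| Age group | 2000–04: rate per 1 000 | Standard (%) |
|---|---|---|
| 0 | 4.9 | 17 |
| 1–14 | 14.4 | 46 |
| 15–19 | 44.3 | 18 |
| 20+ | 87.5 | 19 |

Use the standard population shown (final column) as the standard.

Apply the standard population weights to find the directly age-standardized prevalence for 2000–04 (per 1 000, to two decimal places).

32.06

Standard weights: 0.17, 0.46, 0.18, 0.19.
Standardized rate: 0.1700×4.9 + 0.4600×14.4 + 0.1800×44.3 + 0.1900×87.5 = 32.0560 per 1 000.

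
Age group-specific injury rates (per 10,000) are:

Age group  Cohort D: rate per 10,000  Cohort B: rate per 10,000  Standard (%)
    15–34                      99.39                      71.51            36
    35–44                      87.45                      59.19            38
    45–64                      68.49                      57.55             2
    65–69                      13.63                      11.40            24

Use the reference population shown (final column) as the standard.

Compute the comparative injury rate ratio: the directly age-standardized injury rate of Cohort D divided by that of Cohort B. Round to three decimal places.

1.413

Standard weights: 0.36, 0.38, 0.02, 0.24.
Cohort D: 0.3600×99.39 + 0.3800×87.45 + 0.0200×68.49 + 0.2400×13.63 = 73.6524 per 10,000.
Cohort B: 0.3600×71.51 + 0.3800×59.19 + 0.0200×57.55 + 0.2400×11.40 = 52.1228 per 10,000.
Ratio = 73.6524 ÷ 52.1228 = 1.41306.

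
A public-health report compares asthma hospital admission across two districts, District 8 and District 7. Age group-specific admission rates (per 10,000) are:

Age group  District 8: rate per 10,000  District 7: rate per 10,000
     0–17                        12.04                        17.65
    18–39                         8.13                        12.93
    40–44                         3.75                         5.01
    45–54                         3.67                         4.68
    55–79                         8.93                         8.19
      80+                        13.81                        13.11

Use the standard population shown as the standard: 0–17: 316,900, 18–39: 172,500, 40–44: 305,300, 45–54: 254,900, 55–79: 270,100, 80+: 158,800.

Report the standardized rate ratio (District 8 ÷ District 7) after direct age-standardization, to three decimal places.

Standard total = 1,478,500; weights = 0.2143, 0.1167, 0.2065, 0.1724, 0.1827, 0.1074.
District 8: 0.2143×12.04 + 0.1167×8.13 + 0.2065×3.75 + 0.1724×3.67 + 0.1827×8.93 + 0.1074×13.81 = 8.0509 per 10,000.
District 7: 0.2143×17.65 + 0.1167×12.93 + 0.2065×5.01 + 0.1724×4.68 + 0.1827×8.19 + 0.1074×13.11 = 10.0373 per 10,000.
Ratio = 8.0509 ÷ 10.0373 = 0.80210.

0.802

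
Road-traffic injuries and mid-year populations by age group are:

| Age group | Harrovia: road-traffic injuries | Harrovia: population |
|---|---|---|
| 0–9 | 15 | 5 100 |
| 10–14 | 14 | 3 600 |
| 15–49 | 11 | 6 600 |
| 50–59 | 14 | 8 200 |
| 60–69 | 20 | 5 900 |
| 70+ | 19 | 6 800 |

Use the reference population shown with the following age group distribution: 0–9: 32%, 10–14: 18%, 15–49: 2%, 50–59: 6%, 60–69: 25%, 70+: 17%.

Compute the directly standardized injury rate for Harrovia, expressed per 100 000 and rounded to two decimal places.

309.94

Age-specific rates per 100 000 for Harrovia: 294.12, 388.89, 166.67, 170.73, 338.98, 279.41.
Standard weights: 0.32, 0.18, 0.02, 0.06, 0.25, 0.17.
Standardized rate: 0.3200×294.12 + 0.1800×388.89 + 0.0200×166.67 + 0.0600×170.73 + 0.2500×338.98 + 0.1700×279.41 = 309.9406 per 100 000.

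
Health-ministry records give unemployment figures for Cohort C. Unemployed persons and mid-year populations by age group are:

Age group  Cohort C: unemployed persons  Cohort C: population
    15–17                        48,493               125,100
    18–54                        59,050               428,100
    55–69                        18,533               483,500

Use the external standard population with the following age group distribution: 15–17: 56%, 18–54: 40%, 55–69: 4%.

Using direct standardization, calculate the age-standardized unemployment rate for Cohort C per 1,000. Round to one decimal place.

273.8

Age-specific rates per 1,000 for Cohort C: 387.634, 137.935, 38.331.
Standard weights: 0.56, 0.40, 0.04.
Standardized rate: 0.5600×387.634 + 0.4000×137.935 + 0.0400×38.331 = 273.7822 per 1,000.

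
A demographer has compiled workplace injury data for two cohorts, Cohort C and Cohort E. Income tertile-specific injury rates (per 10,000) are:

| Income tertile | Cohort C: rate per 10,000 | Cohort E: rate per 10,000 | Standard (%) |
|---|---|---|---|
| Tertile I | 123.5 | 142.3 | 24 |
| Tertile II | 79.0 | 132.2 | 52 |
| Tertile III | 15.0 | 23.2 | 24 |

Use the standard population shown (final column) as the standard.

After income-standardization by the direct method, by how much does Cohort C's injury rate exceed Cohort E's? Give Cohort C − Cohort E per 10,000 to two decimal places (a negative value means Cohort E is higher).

-34.14

Standard weights: 0.24, 0.52, 0.24.
Cohort C: 0.2400×123.5 + 0.5200×79.0 + 0.2400×15.0 = 74.3200 per 10,000.
Cohort E: 0.2400×142.3 + 0.5200×132.2 + 0.2400×23.2 = 108.4640 per 10,000.
Difference = 74.3200 − 108.4640 = -34.1440.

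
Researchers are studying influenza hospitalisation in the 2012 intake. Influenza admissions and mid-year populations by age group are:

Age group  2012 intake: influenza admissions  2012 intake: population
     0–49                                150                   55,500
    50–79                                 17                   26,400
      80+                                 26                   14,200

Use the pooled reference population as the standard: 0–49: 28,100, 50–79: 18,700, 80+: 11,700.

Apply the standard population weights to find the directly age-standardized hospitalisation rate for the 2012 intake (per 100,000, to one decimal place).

Age-specific rates per 100,000 for the 2012 intake: 270.27, 64.39, 183.10.
Standard total = 58,500; weights = 0.4803, 0.3197, 0.2000.
Standardized rate: 0.4803×270.27 + 0.3197×64.39 + 0.2000×183.10 = 187.0259 per 100,000.

187.0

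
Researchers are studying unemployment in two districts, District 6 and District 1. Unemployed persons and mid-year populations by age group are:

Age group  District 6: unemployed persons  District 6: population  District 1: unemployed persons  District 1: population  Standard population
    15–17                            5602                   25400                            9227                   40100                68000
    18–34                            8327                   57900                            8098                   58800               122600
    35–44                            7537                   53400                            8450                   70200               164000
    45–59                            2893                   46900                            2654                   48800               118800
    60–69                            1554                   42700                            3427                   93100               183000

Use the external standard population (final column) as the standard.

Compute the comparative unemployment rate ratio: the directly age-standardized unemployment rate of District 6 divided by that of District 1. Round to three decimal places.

1.066

Age-specific rates per 1000 for District 6: 220.551, 143.817, 141.142, 61.684, 36.393.
For District 1: 230.100, 137.721, 120.370, 54.385, 36.810.
Standard total = 656400; weights = 0.1036, 0.1868, 0.2498, 0.1810, 0.2788.
District 6: 0.1036×220.551 + 0.1868×143.817 + 0.2498×141.142 + 0.1810×61.684 + 0.2788×36.393 = 106.2841 per 1000.
District 1: 0.1036×230.100 + 0.1868×137.721 + 0.2498×120.370 + 0.1810×54.385 + 0.2788×36.810 = 99.7400 per 1000.
Ratio = 106.2841 ÷ 99.7400 = 1.06561.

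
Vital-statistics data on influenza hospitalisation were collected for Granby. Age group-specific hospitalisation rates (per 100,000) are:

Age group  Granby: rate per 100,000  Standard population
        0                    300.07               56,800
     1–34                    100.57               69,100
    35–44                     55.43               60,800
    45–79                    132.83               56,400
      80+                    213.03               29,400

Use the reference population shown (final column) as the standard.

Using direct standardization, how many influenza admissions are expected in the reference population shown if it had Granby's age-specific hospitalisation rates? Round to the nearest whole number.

Expected influenza admissions = Σ (standard pop × age-specific rate ÷ 100,000)
= 56,800×300.07/100,000 + 69,100×100.57/100,000 + 60,800×55.43/100,000 + 56,400×132.83/100,000 + 29,400×213.03/100,000
= 170.44 + 69.49 + 33.70 + 74.92 + 62.63 = 411.18.

411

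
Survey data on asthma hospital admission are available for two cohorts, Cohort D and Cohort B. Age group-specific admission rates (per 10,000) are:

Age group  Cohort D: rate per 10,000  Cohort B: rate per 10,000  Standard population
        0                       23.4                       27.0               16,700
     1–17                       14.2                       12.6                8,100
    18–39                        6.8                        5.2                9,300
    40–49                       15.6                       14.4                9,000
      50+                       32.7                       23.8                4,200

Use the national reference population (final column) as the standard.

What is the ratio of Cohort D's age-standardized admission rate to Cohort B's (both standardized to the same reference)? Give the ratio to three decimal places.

Standard total = 47,300; weights = 0.3531, 0.1712, 0.1966, 0.1903, 0.0888.
Cohort D: 0.3531×23.4 + 0.1712×14.2 + 0.1966×6.8 + 0.1903×15.6 + 0.0888×32.7 = 17.9023 per 10,000.
Cohort B: 0.3531×27.0 + 0.1712×12.6 + 0.1966×5.2 + 0.1903×14.4 + 0.0888×23.8 = 17.5662 per 10,000.
Ratio = 17.9023 ÷ 17.5662 = 1.01914.

1.019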